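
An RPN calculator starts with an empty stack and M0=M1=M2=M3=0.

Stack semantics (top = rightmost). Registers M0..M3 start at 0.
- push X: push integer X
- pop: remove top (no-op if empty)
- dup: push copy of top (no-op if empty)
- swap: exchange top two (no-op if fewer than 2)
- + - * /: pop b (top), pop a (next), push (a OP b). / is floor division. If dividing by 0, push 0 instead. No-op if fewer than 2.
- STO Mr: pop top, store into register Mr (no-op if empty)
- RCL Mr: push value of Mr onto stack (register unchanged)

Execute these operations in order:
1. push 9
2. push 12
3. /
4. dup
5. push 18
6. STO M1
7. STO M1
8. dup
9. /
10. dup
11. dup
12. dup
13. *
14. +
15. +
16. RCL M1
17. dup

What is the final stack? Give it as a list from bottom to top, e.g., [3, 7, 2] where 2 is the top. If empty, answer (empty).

After op 1 (push 9): stack=[9] mem=[0,0,0,0]
After op 2 (push 12): stack=[9,12] mem=[0,0,0,0]
After op 3 (/): stack=[0] mem=[0,0,0,0]
After op 4 (dup): stack=[0,0] mem=[0,0,0,0]
After op 5 (push 18): stack=[0,0,18] mem=[0,0,0,0]
After op 6 (STO M1): stack=[0,0] mem=[0,18,0,0]
After op 7 (STO M1): stack=[0] mem=[0,0,0,0]
After op 8 (dup): stack=[0,0] mem=[0,0,0,0]
After op 9 (/): stack=[0] mem=[0,0,0,0]
After op 10 (dup): stack=[0,0] mem=[0,0,0,0]
After op 11 (dup): stack=[0,0,0] mem=[0,0,0,0]
After op 12 (dup): stack=[0,0,0,0] mem=[0,0,0,0]
After op 13 (*): stack=[0,0,0] mem=[0,0,0,0]
After op 14 (+): stack=[0,0] mem=[0,0,0,0]
After op 15 (+): stack=[0] mem=[0,0,0,0]
After op 16 (RCL M1): stack=[0,0] mem=[0,0,0,0]
After op 17 (dup): stack=[0,0,0] mem=[0,0,0,0]

Answer: [0, 0, 0]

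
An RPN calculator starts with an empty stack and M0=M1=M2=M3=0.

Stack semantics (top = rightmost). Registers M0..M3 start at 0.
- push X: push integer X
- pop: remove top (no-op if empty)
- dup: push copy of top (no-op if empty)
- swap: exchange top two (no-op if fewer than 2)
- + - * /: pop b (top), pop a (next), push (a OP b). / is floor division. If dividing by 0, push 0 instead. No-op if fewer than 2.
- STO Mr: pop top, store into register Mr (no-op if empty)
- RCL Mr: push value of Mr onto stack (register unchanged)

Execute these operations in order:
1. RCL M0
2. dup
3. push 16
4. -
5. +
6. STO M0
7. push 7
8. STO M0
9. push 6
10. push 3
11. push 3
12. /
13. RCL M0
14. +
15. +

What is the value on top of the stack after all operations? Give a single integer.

After op 1 (RCL M0): stack=[0] mem=[0,0,0,0]
After op 2 (dup): stack=[0,0] mem=[0,0,0,0]
After op 3 (push 16): stack=[0,0,16] mem=[0,0,0,0]
After op 4 (-): stack=[0,-16] mem=[0,0,0,0]
After op 5 (+): stack=[-16] mem=[0,0,0,0]
After op 6 (STO M0): stack=[empty] mem=[-16,0,0,0]
After op 7 (push 7): stack=[7] mem=[-16,0,0,0]
After op 8 (STO M0): stack=[empty] mem=[7,0,0,0]
After op 9 (push 6): stack=[6] mem=[7,0,0,0]
After op 10 (push 3): stack=[6,3] mem=[7,0,0,0]
After op 11 (push 3): stack=[6,3,3] mem=[7,0,0,0]
After op 12 (/): stack=[6,1] mem=[7,0,0,0]
After op 13 (RCL M0): stack=[6,1,7] mem=[7,0,0,0]
After op 14 (+): stack=[6,8] mem=[7,0,0,0]
After op 15 (+): stack=[14] mem=[7,0,0,0]

Answer: 14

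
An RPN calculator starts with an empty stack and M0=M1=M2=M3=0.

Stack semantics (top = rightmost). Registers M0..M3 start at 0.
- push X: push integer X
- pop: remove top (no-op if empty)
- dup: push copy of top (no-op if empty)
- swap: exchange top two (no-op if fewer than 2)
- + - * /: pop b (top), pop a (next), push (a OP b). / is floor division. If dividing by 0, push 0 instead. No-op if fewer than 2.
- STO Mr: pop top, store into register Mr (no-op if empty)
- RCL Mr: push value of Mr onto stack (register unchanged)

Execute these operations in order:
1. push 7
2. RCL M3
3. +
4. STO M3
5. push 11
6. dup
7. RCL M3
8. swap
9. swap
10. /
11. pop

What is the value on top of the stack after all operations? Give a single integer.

After op 1 (push 7): stack=[7] mem=[0,0,0,0]
After op 2 (RCL M3): stack=[7,0] mem=[0,0,0,0]
After op 3 (+): stack=[7] mem=[0,0,0,0]
After op 4 (STO M3): stack=[empty] mem=[0,0,0,7]
After op 5 (push 11): stack=[11] mem=[0,0,0,7]
After op 6 (dup): stack=[11,11] mem=[0,0,0,7]
After op 7 (RCL M3): stack=[11,11,7] mem=[0,0,0,7]
After op 8 (swap): stack=[11,7,11] mem=[0,0,0,7]
After op 9 (swap): stack=[11,11,7] mem=[0,0,0,7]
After op 10 (/): stack=[11,1] mem=[0,0,0,7]
After op 11 (pop): stack=[11] mem=[0,0,0,7]

Answer: 11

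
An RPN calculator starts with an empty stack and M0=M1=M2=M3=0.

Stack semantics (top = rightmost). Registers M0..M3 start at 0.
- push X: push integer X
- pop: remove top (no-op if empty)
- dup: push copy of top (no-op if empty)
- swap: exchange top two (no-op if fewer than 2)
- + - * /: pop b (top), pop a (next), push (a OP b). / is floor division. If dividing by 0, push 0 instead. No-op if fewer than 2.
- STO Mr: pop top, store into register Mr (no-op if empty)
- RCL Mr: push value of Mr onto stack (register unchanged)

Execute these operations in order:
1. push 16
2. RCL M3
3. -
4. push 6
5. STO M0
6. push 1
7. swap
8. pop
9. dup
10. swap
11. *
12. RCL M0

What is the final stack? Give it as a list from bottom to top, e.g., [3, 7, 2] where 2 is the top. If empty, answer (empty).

Answer: [1, 6]

Derivation:
After op 1 (push 16): stack=[16] mem=[0,0,0,0]
After op 2 (RCL M3): stack=[16,0] mem=[0,0,0,0]
After op 3 (-): stack=[16] mem=[0,0,0,0]
After op 4 (push 6): stack=[16,6] mem=[0,0,0,0]
After op 5 (STO M0): stack=[16] mem=[6,0,0,0]
After op 6 (push 1): stack=[16,1] mem=[6,0,0,0]
After op 7 (swap): stack=[1,16] mem=[6,0,0,0]
After op 8 (pop): stack=[1] mem=[6,0,0,0]
After op 9 (dup): stack=[1,1] mem=[6,0,0,0]
After op 10 (swap): stack=[1,1] mem=[6,0,0,0]
After op 11 (*): stack=[1] mem=[6,0,0,0]
After op 12 (RCL M0): stack=[1,6] mem=[6,0,0,0]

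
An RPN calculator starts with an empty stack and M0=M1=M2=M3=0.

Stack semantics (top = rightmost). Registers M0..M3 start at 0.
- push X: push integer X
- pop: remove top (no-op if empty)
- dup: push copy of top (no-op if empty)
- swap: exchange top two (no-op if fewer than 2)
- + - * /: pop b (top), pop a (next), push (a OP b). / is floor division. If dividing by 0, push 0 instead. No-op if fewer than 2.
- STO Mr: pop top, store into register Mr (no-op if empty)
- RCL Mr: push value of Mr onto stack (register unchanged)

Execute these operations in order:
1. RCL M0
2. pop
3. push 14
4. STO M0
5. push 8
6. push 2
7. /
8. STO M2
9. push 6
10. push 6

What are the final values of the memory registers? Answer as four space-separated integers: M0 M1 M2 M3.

Answer: 14 0 4 0

Derivation:
After op 1 (RCL M0): stack=[0] mem=[0,0,0,0]
After op 2 (pop): stack=[empty] mem=[0,0,0,0]
After op 3 (push 14): stack=[14] mem=[0,0,0,0]
After op 4 (STO M0): stack=[empty] mem=[14,0,0,0]
After op 5 (push 8): stack=[8] mem=[14,0,0,0]
After op 6 (push 2): stack=[8,2] mem=[14,0,0,0]
After op 7 (/): stack=[4] mem=[14,0,0,0]
After op 8 (STO M2): stack=[empty] mem=[14,0,4,0]
After op 9 (push 6): stack=[6] mem=[14,0,4,0]
After op 10 (push 6): stack=[6,6] mem=[14,0,4,0]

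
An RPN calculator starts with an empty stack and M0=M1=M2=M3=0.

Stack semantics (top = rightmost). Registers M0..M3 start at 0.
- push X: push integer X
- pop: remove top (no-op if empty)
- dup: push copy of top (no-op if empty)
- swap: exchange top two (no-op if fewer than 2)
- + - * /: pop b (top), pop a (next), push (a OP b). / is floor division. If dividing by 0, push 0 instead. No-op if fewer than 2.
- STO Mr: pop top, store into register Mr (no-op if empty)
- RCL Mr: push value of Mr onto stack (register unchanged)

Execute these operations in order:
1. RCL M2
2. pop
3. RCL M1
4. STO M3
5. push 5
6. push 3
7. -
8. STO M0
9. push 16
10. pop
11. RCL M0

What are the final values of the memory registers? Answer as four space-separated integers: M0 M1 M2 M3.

After op 1 (RCL M2): stack=[0] mem=[0,0,0,0]
After op 2 (pop): stack=[empty] mem=[0,0,0,0]
After op 3 (RCL M1): stack=[0] mem=[0,0,0,0]
After op 4 (STO M3): stack=[empty] mem=[0,0,0,0]
After op 5 (push 5): stack=[5] mem=[0,0,0,0]
After op 6 (push 3): stack=[5,3] mem=[0,0,0,0]
After op 7 (-): stack=[2] mem=[0,0,0,0]
After op 8 (STO M0): stack=[empty] mem=[2,0,0,0]
After op 9 (push 16): stack=[16] mem=[2,0,0,0]
After op 10 (pop): stack=[empty] mem=[2,0,0,0]
After op 11 (RCL M0): stack=[2] mem=[2,0,0,0]

Answer: 2 0 0 0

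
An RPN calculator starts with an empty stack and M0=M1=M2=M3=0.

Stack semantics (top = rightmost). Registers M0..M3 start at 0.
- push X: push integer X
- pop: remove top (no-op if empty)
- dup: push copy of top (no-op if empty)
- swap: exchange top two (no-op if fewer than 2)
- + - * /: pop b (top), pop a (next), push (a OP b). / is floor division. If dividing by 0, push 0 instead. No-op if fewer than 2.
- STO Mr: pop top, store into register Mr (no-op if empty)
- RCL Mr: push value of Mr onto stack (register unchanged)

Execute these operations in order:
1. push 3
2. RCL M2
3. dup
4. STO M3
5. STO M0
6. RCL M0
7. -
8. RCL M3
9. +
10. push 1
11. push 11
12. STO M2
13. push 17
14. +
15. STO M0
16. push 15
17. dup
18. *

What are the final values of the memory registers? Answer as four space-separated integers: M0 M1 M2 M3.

After op 1 (push 3): stack=[3] mem=[0,0,0,0]
After op 2 (RCL M2): stack=[3,0] mem=[0,0,0,0]
After op 3 (dup): stack=[3,0,0] mem=[0,0,0,0]
After op 4 (STO M3): stack=[3,0] mem=[0,0,0,0]
After op 5 (STO M0): stack=[3] mem=[0,0,0,0]
After op 6 (RCL M0): stack=[3,0] mem=[0,0,0,0]
After op 7 (-): stack=[3] mem=[0,0,0,0]
After op 8 (RCL M3): stack=[3,0] mem=[0,0,0,0]
After op 9 (+): stack=[3] mem=[0,0,0,0]
After op 10 (push 1): stack=[3,1] mem=[0,0,0,0]
After op 11 (push 11): stack=[3,1,11] mem=[0,0,0,0]
After op 12 (STO M2): stack=[3,1] mem=[0,0,11,0]
After op 13 (push 17): stack=[3,1,17] mem=[0,0,11,0]
After op 14 (+): stack=[3,18] mem=[0,0,11,0]
After op 15 (STO M0): stack=[3] mem=[18,0,11,0]
After op 16 (push 15): stack=[3,15] mem=[18,0,11,0]
After op 17 (dup): stack=[3,15,15] mem=[18,0,11,0]
After op 18 (*): stack=[3,225] mem=[18,0,11,0]

Answer: 18 0 11 0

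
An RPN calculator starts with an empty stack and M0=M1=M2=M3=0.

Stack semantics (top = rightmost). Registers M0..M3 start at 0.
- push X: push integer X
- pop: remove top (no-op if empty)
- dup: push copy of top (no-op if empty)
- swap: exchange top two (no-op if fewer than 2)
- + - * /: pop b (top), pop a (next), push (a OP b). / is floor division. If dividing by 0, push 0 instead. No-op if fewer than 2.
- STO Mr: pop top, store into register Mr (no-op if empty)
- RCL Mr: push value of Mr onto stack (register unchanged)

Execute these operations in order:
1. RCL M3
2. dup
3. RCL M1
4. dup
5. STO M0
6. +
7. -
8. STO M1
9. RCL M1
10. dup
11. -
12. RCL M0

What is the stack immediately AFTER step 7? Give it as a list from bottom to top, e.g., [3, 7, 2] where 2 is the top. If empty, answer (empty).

After op 1 (RCL M3): stack=[0] mem=[0,0,0,0]
After op 2 (dup): stack=[0,0] mem=[0,0,0,0]
After op 3 (RCL M1): stack=[0,0,0] mem=[0,0,0,0]
After op 4 (dup): stack=[0,0,0,0] mem=[0,0,0,0]
After op 5 (STO M0): stack=[0,0,0] mem=[0,0,0,0]
After op 6 (+): stack=[0,0] mem=[0,0,0,0]
After op 7 (-): stack=[0] mem=[0,0,0,0]

[0]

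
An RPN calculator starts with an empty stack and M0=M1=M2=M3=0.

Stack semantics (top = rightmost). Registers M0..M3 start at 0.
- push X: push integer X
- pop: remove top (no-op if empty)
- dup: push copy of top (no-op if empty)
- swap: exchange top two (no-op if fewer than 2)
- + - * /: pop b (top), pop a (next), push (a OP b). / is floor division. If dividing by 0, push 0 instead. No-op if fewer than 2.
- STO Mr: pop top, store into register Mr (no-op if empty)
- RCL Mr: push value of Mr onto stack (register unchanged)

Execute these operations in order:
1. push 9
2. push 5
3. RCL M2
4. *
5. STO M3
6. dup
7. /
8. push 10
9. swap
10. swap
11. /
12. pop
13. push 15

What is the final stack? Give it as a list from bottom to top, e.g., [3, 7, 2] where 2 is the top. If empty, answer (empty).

After op 1 (push 9): stack=[9] mem=[0,0,0,0]
After op 2 (push 5): stack=[9,5] mem=[0,0,0,0]
After op 3 (RCL M2): stack=[9,5,0] mem=[0,0,0,0]
After op 4 (*): stack=[9,0] mem=[0,0,0,0]
After op 5 (STO M3): stack=[9] mem=[0,0,0,0]
After op 6 (dup): stack=[9,9] mem=[0,0,0,0]
After op 7 (/): stack=[1] mem=[0,0,0,0]
After op 8 (push 10): stack=[1,10] mem=[0,0,0,0]
After op 9 (swap): stack=[10,1] mem=[0,0,0,0]
After op 10 (swap): stack=[1,10] mem=[0,0,0,0]
After op 11 (/): stack=[0] mem=[0,0,0,0]
After op 12 (pop): stack=[empty] mem=[0,0,0,0]
After op 13 (push 15): stack=[15] mem=[0,0,0,0]

Answer: [15]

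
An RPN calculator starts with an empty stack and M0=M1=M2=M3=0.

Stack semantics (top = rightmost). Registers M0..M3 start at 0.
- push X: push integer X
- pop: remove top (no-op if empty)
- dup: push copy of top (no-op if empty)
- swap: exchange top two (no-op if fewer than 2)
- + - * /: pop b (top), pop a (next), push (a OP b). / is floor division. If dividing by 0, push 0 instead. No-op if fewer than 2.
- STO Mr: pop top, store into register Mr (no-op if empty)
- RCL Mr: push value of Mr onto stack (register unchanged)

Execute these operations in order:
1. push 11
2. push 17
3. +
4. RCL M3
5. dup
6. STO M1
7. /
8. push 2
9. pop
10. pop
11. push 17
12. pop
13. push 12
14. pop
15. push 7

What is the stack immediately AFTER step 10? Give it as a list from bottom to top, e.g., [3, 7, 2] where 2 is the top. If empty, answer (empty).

After op 1 (push 11): stack=[11] mem=[0,0,0,0]
After op 2 (push 17): stack=[11,17] mem=[0,0,0,0]
After op 3 (+): stack=[28] mem=[0,0,0,0]
After op 4 (RCL M3): stack=[28,0] mem=[0,0,0,0]
After op 5 (dup): stack=[28,0,0] mem=[0,0,0,0]
After op 6 (STO M1): stack=[28,0] mem=[0,0,0,0]
After op 7 (/): stack=[0] mem=[0,0,0,0]
After op 8 (push 2): stack=[0,2] mem=[0,0,0,0]
After op 9 (pop): stack=[0] mem=[0,0,0,0]
After op 10 (pop): stack=[empty] mem=[0,0,0,0]

(empty)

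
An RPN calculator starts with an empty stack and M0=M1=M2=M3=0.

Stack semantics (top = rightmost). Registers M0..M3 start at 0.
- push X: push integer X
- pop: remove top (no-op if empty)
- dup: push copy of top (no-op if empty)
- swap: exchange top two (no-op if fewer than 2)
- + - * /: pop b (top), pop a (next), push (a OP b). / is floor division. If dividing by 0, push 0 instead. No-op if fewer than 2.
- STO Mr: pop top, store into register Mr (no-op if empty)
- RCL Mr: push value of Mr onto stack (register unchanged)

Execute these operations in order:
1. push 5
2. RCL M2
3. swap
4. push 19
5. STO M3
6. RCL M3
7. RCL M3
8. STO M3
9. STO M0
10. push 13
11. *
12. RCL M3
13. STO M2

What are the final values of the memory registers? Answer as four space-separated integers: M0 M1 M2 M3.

Answer: 19 0 19 19

Derivation:
After op 1 (push 5): stack=[5] mem=[0,0,0,0]
After op 2 (RCL M2): stack=[5,0] mem=[0,0,0,0]
After op 3 (swap): stack=[0,5] mem=[0,0,0,0]
After op 4 (push 19): stack=[0,5,19] mem=[0,0,0,0]
After op 5 (STO M3): stack=[0,5] mem=[0,0,0,19]
After op 6 (RCL M3): stack=[0,5,19] mem=[0,0,0,19]
After op 7 (RCL M3): stack=[0,5,19,19] mem=[0,0,0,19]
After op 8 (STO M3): stack=[0,5,19] mem=[0,0,0,19]
After op 9 (STO M0): stack=[0,5] mem=[19,0,0,19]
After op 10 (push 13): stack=[0,5,13] mem=[19,0,0,19]
After op 11 (*): stack=[0,65] mem=[19,0,0,19]
After op 12 (RCL M3): stack=[0,65,19] mem=[19,0,0,19]
After op 13 (STO M2): stack=[0,65] mem=[19,0,19,19]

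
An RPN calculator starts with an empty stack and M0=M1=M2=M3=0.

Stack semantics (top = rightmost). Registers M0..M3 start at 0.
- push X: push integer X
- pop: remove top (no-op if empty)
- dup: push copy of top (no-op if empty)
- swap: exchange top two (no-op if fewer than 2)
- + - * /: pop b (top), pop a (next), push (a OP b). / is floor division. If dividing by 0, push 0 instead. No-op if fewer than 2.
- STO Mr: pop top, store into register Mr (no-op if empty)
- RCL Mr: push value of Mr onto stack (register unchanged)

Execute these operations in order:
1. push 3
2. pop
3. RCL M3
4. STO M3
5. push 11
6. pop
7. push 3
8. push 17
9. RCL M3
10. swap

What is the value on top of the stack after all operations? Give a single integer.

Answer: 17

Derivation:
After op 1 (push 3): stack=[3] mem=[0,0,0,0]
After op 2 (pop): stack=[empty] mem=[0,0,0,0]
After op 3 (RCL M3): stack=[0] mem=[0,0,0,0]
After op 4 (STO M3): stack=[empty] mem=[0,0,0,0]
After op 5 (push 11): stack=[11] mem=[0,0,0,0]
After op 6 (pop): stack=[empty] mem=[0,0,0,0]
After op 7 (push 3): stack=[3] mem=[0,0,0,0]
After op 8 (push 17): stack=[3,17] mem=[0,0,0,0]
After op 9 (RCL M3): stack=[3,17,0] mem=[0,0,0,0]
After op 10 (swap): stack=[3,0,17] mem=[0,0,0,0]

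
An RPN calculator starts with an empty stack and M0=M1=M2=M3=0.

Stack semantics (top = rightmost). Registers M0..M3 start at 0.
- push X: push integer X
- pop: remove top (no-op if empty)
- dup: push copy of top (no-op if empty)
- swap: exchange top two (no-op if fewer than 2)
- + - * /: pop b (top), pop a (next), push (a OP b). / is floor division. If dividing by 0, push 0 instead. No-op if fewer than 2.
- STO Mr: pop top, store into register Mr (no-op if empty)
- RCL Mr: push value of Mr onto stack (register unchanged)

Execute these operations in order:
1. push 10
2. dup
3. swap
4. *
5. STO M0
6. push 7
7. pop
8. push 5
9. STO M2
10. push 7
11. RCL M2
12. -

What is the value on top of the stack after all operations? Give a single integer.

Answer: 2

Derivation:
After op 1 (push 10): stack=[10] mem=[0,0,0,0]
After op 2 (dup): stack=[10,10] mem=[0,0,0,0]
After op 3 (swap): stack=[10,10] mem=[0,0,0,0]
After op 4 (*): stack=[100] mem=[0,0,0,0]
After op 5 (STO M0): stack=[empty] mem=[100,0,0,0]
After op 6 (push 7): stack=[7] mem=[100,0,0,0]
After op 7 (pop): stack=[empty] mem=[100,0,0,0]
After op 8 (push 5): stack=[5] mem=[100,0,0,0]
After op 9 (STO M2): stack=[empty] mem=[100,0,5,0]
After op 10 (push 7): stack=[7] mem=[100,0,5,0]
After op 11 (RCL M2): stack=[7,5] mem=[100,0,5,0]
After op 12 (-): stack=[2] mem=[100,0,5,0]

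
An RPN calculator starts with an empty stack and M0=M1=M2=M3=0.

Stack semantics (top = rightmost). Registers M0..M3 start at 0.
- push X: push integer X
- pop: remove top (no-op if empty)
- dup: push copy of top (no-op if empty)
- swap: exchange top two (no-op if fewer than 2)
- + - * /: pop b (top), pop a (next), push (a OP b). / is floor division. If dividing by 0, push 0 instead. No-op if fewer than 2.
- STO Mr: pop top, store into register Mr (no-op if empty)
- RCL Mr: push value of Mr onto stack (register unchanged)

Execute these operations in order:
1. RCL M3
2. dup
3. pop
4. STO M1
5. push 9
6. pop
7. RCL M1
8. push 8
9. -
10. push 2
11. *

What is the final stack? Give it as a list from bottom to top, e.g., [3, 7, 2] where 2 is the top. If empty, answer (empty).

Answer: [-16]

Derivation:
After op 1 (RCL M3): stack=[0] mem=[0,0,0,0]
After op 2 (dup): stack=[0,0] mem=[0,0,0,0]
After op 3 (pop): stack=[0] mem=[0,0,0,0]
After op 4 (STO M1): stack=[empty] mem=[0,0,0,0]
After op 5 (push 9): stack=[9] mem=[0,0,0,0]
After op 6 (pop): stack=[empty] mem=[0,0,0,0]
After op 7 (RCL M1): stack=[0] mem=[0,0,0,0]
After op 8 (push 8): stack=[0,8] mem=[0,0,0,0]
After op 9 (-): stack=[-8] mem=[0,0,0,0]
After op 10 (push 2): stack=[-8,2] mem=[0,0,0,0]
After op 11 (*): stack=[-16] mem=[0,0,0,0]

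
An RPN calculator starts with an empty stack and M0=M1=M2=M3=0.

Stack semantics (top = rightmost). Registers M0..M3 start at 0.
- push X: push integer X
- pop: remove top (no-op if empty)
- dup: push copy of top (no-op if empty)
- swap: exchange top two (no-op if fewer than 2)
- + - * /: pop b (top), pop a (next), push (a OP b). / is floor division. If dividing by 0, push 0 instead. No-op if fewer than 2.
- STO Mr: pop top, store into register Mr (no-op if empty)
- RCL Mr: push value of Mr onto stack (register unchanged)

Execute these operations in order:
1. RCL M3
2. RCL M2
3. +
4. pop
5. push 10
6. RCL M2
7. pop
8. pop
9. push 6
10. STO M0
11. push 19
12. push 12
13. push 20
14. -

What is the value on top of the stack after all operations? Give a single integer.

After op 1 (RCL M3): stack=[0] mem=[0,0,0,0]
After op 2 (RCL M2): stack=[0,0] mem=[0,0,0,0]
After op 3 (+): stack=[0] mem=[0,0,0,0]
After op 4 (pop): stack=[empty] mem=[0,0,0,0]
After op 5 (push 10): stack=[10] mem=[0,0,0,0]
After op 6 (RCL M2): stack=[10,0] mem=[0,0,0,0]
After op 7 (pop): stack=[10] mem=[0,0,0,0]
After op 8 (pop): stack=[empty] mem=[0,0,0,0]
After op 9 (push 6): stack=[6] mem=[0,0,0,0]
After op 10 (STO M0): stack=[empty] mem=[6,0,0,0]
After op 11 (push 19): stack=[19] mem=[6,0,0,0]
After op 12 (push 12): stack=[19,12] mem=[6,0,0,0]
After op 13 (push 20): stack=[19,12,20] mem=[6,0,0,0]
After op 14 (-): stack=[19,-8] mem=[6,0,0,0]

Answer: -8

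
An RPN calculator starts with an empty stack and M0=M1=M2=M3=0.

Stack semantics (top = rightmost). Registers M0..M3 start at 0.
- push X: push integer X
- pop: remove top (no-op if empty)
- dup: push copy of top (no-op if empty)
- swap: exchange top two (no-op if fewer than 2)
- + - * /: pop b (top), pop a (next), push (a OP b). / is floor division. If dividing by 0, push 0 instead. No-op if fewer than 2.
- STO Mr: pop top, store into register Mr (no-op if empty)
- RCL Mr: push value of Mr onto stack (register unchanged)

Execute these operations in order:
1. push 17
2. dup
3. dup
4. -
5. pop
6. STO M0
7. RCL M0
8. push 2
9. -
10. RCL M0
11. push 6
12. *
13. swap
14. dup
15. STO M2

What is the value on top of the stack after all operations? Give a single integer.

After op 1 (push 17): stack=[17] mem=[0,0,0,0]
After op 2 (dup): stack=[17,17] mem=[0,0,0,0]
After op 3 (dup): stack=[17,17,17] mem=[0,0,0,0]
After op 4 (-): stack=[17,0] mem=[0,0,0,0]
After op 5 (pop): stack=[17] mem=[0,0,0,0]
After op 6 (STO M0): stack=[empty] mem=[17,0,0,0]
After op 7 (RCL M0): stack=[17] mem=[17,0,0,0]
After op 8 (push 2): stack=[17,2] mem=[17,0,0,0]
After op 9 (-): stack=[15] mem=[17,0,0,0]
After op 10 (RCL M0): stack=[15,17] mem=[17,0,0,0]
After op 11 (push 6): stack=[15,17,6] mem=[17,0,0,0]
After op 12 (*): stack=[15,102] mem=[17,0,0,0]
After op 13 (swap): stack=[102,15] mem=[17,0,0,0]
After op 14 (dup): stack=[102,15,15] mem=[17,0,0,0]
After op 15 (STO M2): stack=[102,15] mem=[17,0,15,0]

Answer: 15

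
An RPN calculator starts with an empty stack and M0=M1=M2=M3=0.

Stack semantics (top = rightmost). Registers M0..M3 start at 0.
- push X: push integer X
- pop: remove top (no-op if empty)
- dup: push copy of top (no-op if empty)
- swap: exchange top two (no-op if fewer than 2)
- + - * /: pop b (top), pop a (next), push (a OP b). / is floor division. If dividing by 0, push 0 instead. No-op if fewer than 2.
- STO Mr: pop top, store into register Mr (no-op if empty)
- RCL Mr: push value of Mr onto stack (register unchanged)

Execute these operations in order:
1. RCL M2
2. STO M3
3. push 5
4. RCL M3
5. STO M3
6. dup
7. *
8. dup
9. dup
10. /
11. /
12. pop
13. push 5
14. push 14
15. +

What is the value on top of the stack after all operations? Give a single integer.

Answer: 19

Derivation:
After op 1 (RCL M2): stack=[0] mem=[0,0,0,0]
After op 2 (STO M3): stack=[empty] mem=[0,0,0,0]
After op 3 (push 5): stack=[5] mem=[0,0,0,0]
After op 4 (RCL M3): stack=[5,0] mem=[0,0,0,0]
After op 5 (STO M3): stack=[5] mem=[0,0,0,0]
After op 6 (dup): stack=[5,5] mem=[0,0,0,0]
After op 7 (*): stack=[25] mem=[0,0,0,0]
After op 8 (dup): stack=[25,25] mem=[0,0,0,0]
After op 9 (dup): stack=[25,25,25] mem=[0,0,0,0]
After op 10 (/): stack=[25,1] mem=[0,0,0,0]
After op 11 (/): stack=[25] mem=[0,0,0,0]
After op 12 (pop): stack=[empty] mem=[0,0,0,0]
After op 13 (push 5): stack=[5] mem=[0,0,0,0]
After op 14 (push 14): stack=[5,14] mem=[0,0,0,0]
After op 15 (+): stack=[19] mem=[0,0,0,0]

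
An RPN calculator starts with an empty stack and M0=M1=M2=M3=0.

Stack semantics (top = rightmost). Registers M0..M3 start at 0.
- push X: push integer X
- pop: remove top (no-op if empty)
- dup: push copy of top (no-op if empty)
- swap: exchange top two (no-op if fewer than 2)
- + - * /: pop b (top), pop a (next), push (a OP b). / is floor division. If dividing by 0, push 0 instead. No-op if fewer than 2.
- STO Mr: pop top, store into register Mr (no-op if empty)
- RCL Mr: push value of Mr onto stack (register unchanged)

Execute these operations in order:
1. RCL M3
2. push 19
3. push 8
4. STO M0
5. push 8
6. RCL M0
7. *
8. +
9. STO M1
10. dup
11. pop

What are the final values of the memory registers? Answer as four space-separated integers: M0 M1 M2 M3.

Answer: 8 83 0 0

Derivation:
After op 1 (RCL M3): stack=[0] mem=[0,0,0,0]
After op 2 (push 19): stack=[0,19] mem=[0,0,0,0]
After op 3 (push 8): stack=[0,19,8] mem=[0,0,0,0]
After op 4 (STO M0): stack=[0,19] mem=[8,0,0,0]
After op 5 (push 8): stack=[0,19,8] mem=[8,0,0,0]
After op 6 (RCL M0): stack=[0,19,8,8] mem=[8,0,0,0]
After op 7 (*): stack=[0,19,64] mem=[8,0,0,0]
After op 8 (+): stack=[0,83] mem=[8,0,0,0]
After op 9 (STO M1): stack=[0] mem=[8,83,0,0]
After op 10 (dup): stack=[0,0] mem=[8,83,0,0]
After op 11 (pop): stack=[0] mem=[8,83,0,0]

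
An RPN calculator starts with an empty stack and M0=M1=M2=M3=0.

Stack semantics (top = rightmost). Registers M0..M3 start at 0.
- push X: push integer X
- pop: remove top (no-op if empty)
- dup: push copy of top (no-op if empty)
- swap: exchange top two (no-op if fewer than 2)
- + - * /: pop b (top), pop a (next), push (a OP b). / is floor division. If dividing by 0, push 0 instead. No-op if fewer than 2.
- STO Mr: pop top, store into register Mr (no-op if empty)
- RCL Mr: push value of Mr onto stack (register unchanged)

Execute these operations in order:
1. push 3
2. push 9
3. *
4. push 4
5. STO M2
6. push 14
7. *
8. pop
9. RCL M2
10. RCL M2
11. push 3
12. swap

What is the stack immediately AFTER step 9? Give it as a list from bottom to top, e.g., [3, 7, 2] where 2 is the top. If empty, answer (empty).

After op 1 (push 3): stack=[3] mem=[0,0,0,0]
After op 2 (push 9): stack=[3,9] mem=[0,0,0,0]
After op 3 (*): stack=[27] mem=[0,0,0,0]
After op 4 (push 4): stack=[27,4] mem=[0,0,0,0]
After op 5 (STO M2): stack=[27] mem=[0,0,4,0]
After op 6 (push 14): stack=[27,14] mem=[0,0,4,0]
After op 7 (*): stack=[378] mem=[0,0,4,0]
After op 8 (pop): stack=[empty] mem=[0,0,4,0]
After op 9 (RCL M2): stack=[4] mem=[0,0,4,0]

[4]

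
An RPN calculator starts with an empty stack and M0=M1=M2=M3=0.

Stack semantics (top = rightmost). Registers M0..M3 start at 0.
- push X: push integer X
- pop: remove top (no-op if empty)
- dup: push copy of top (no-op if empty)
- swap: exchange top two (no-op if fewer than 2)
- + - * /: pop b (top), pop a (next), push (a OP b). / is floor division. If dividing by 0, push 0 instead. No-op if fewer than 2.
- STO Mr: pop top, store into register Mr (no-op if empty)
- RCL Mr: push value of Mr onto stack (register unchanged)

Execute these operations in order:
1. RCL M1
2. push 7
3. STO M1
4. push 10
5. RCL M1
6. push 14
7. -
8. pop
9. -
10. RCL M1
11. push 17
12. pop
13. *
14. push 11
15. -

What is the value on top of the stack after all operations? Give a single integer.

After op 1 (RCL M1): stack=[0] mem=[0,0,0,0]
After op 2 (push 7): stack=[0,7] mem=[0,0,0,0]
After op 3 (STO M1): stack=[0] mem=[0,7,0,0]
After op 4 (push 10): stack=[0,10] mem=[0,7,0,0]
After op 5 (RCL M1): stack=[0,10,7] mem=[0,7,0,0]
After op 6 (push 14): stack=[0,10,7,14] mem=[0,7,0,0]
After op 7 (-): stack=[0,10,-7] mem=[0,7,0,0]
After op 8 (pop): stack=[0,10] mem=[0,7,0,0]
After op 9 (-): stack=[-10] mem=[0,7,0,0]
After op 10 (RCL M1): stack=[-10,7] mem=[0,7,0,0]
After op 11 (push 17): stack=[-10,7,17] mem=[0,7,0,0]
After op 12 (pop): stack=[-10,7] mem=[0,7,0,0]
After op 13 (*): stack=[-70] mem=[0,7,0,0]
After op 14 (push 11): stack=[-70,11] mem=[0,7,0,0]
After op 15 (-): stack=[-81] mem=[0,7,0,0]

Answer: -81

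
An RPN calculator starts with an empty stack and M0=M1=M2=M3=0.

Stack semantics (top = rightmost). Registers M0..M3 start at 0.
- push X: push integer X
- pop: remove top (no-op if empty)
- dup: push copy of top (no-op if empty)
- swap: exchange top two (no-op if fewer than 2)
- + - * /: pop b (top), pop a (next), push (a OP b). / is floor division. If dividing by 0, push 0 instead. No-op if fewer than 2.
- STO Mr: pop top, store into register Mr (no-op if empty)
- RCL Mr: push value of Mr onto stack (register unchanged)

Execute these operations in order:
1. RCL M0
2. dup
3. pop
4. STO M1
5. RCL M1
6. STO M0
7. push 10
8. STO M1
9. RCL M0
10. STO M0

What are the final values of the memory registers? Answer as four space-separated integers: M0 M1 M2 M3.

Answer: 0 10 0 0

Derivation:
After op 1 (RCL M0): stack=[0] mem=[0,0,0,0]
After op 2 (dup): stack=[0,0] mem=[0,0,0,0]
After op 3 (pop): stack=[0] mem=[0,0,0,0]
After op 4 (STO M1): stack=[empty] mem=[0,0,0,0]
After op 5 (RCL M1): stack=[0] mem=[0,0,0,0]
After op 6 (STO M0): stack=[empty] mem=[0,0,0,0]
After op 7 (push 10): stack=[10] mem=[0,0,0,0]
After op 8 (STO M1): stack=[empty] mem=[0,10,0,0]
After op 9 (RCL M0): stack=[0] mem=[0,10,0,0]
After op 10 (STO M0): stack=[empty] mem=[0,10,0,0]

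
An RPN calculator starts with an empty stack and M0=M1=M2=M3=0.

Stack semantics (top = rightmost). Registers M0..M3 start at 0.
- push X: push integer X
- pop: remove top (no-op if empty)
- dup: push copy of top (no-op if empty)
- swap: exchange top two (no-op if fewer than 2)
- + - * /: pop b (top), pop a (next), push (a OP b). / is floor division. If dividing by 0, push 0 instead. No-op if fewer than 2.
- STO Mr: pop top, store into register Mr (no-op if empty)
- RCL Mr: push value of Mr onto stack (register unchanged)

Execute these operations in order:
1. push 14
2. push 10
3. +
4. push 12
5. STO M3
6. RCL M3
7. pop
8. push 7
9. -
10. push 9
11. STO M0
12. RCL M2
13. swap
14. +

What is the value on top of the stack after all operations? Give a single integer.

Answer: 17

Derivation:
After op 1 (push 14): stack=[14] mem=[0,0,0,0]
After op 2 (push 10): stack=[14,10] mem=[0,0,0,0]
After op 3 (+): stack=[24] mem=[0,0,0,0]
After op 4 (push 12): stack=[24,12] mem=[0,0,0,0]
After op 5 (STO M3): stack=[24] mem=[0,0,0,12]
After op 6 (RCL M3): stack=[24,12] mem=[0,0,0,12]
After op 7 (pop): stack=[24] mem=[0,0,0,12]
After op 8 (push 7): stack=[24,7] mem=[0,0,0,12]
After op 9 (-): stack=[17] mem=[0,0,0,12]
After op 10 (push 9): stack=[17,9] mem=[0,0,0,12]
After op 11 (STO M0): stack=[17] mem=[9,0,0,12]
After op 12 (RCL M2): stack=[17,0] mem=[9,0,0,12]
After op 13 (swap): stack=[0,17] mem=[9,0,0,12]
After op 14 (+): stack=[17] mem=[9,0,0,12]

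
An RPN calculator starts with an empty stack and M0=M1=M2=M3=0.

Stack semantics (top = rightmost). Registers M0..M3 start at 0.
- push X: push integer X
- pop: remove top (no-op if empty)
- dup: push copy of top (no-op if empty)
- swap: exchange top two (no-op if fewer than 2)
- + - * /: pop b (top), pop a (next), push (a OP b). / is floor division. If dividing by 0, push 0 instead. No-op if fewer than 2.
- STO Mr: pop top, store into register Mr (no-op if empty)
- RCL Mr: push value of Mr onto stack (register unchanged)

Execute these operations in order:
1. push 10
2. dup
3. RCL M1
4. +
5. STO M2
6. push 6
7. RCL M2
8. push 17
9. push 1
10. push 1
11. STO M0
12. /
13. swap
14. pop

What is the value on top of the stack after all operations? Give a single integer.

After op 1 (push 10): stack=[10] mem=[0,0,0,0]
After op 2 (dup): stack=[10,10] mem=[0,0,0,0]
After op 3 (RCL M1): stack=[10,10,0] mem=[0,0,0,0]
After op 4 (+): stack=[10,10] mem=[0,0,0,0]
After op 5 (STO M2): stack=[10] mem=[0,0,10,0]
After op 6 (push 6): stack=[10,6] mem=[0,0,10,0]
After op 7 (RCL M2): stack=[10,6,10] mem=[0,0,10,0]
After op 8 (push 17): stack=[10,6,10,17] mem=[0,0,10,0]
After op 9 (push 1): stack=[10,6,10,17,1] mem=[0,0,10,0]
After op 10 (push 1): stack=[10,6,10,17,1,1] mem=[0,0,10,0]
After op 11 (STO M0): stack=[10,6,10,17,1] mem=[1,0,10,0]
After op 12 (/): stack=[10,6,10,17] mem=[1,0,10,0]
After op 13 (swap): stack=[10,6,17,10] mem=[1,0,10,0]
After op 14 (pop): stack=[10,6,17] mem=[1,0,10,0]

Answer: 17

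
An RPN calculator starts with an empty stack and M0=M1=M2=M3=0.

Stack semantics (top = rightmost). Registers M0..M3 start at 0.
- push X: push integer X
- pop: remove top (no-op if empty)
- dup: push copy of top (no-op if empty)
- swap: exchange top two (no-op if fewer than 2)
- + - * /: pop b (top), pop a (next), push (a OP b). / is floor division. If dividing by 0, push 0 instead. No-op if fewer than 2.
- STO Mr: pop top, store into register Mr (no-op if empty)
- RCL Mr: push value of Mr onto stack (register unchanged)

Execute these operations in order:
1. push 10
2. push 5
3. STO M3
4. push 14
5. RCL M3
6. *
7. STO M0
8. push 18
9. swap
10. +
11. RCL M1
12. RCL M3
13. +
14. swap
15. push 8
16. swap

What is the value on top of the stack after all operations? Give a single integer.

After op 1 (push 10): stack=[10] mem=[0,0,0,0]
After op 2 (push 5): stack=[10,5] mem=[0,0,0,0]
After op 3 (STO M3): stack=[10] mem=[0,0,0,5]
After op 4 (push 14): stack=[10,14] mem=[0,0,0,5]
After op 5 (RCL M3): stack=[10,14,5] mem=[0,0,0,5]
After op 6 (*): stack=[10,70] mem=[0,0,0,5]
After op 7 (STO M0): stack=[10] mem=[70,0,0,5]
After op 8 (push 18): stack=[10,18] mem=[70,0,0,5]
After op 9 (swap): stack=[18,10] mem=[70,0,0,5]
After op 10 (+): stack=[28] mem=[70,0,0,5]
After op 11 (RCL M1): stack=[28,0] mem=[70,0,0,5]
After op 12 (RCL M3): stack=[28,0,5] mem=[70,0,0,5]
After op 13 (+): stack=[28,5] mem=[70,0,0,5]
After op 14 (swap): stack=[5,28] mem=[70,0,0,5]
After op 15 (push 8): stack=[5,28,8] mem=[70,0,0,5]
After op 16 (swap): stack=[5,8,28] mem=[70,0,0,5]

Answer: 28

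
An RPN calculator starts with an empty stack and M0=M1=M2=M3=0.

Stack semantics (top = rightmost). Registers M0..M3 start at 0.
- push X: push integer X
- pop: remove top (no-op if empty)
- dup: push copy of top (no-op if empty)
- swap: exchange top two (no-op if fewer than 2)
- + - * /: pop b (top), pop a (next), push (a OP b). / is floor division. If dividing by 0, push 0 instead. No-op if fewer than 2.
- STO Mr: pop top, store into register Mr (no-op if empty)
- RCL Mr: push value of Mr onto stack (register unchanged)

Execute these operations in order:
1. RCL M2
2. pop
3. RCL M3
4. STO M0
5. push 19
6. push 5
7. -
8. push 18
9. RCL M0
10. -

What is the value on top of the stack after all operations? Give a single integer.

After op 1 (RCL M2): stack=[0] mem=[0,0,0,0]
After op 2 (pop): stack=[empty] mem=[0,0,0,0]
After op 3 (RCL M3): stack=[0] mem=[0,0,0,0]
After op 4 (STO M0): stack=[empty] mem=[0,0,0,0]
After op 5 (push 19): stack=[19] mem=[0,0,0,0]
After op 6 (push 5): stack=[19,5] mem=[0,0,0,0]
After op 7 (-): stack=[14] mem=[0,0,0,0]
After op 8 (push 18): stack=[14,18] mem=[0,0,0,0]
After op 9 (RCL M0): stack=[14,18,0] mem=[0,0,0,0]
After op 10 (-): stack=[14,18] mem=[0,0,0,0]

Answer: 18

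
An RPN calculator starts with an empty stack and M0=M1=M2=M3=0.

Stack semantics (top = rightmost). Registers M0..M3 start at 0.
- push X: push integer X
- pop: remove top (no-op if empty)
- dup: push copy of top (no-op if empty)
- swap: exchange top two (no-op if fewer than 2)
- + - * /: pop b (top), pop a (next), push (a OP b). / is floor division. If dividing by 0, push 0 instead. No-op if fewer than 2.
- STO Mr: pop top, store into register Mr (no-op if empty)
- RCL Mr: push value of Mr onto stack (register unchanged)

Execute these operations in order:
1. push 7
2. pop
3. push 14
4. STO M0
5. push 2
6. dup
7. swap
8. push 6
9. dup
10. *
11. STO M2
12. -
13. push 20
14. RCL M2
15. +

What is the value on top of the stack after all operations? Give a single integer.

Answer: 56

Derivation:
After op 1 (push 7): stack=[7] mem=[0,0,0,0]
After op 2 (pop): stack=[empty] mem=[0,0,0,0]
After op 3 (push 14): stack=[14] mem=[0,0,0,0]
After op 4 (STO M0): stack=[empty] mem=[14,0,0,0]
After op 5 (push 2): stack=[2] mem=[14,0,0,0]
After op 6 (dup): stack=[2,2] mem=[14,0,0,0]
After op 7 (swap): stack=[2,2] mem=[14,0,0,0]
After op 8 (push 6): stack=[2,2,6] mem=[14,0,0,0]
After op 9 (dup): stack=[2,2,6,6] mem=[14,0,0,0]
After op 10 (*): stack=[2,2,36] mem=[14,0,0,0]
After op 11 (STO M2): stack=[2,2] mem=[14,0,36,0]
After op 12 (-): stack=[0] mem=[14,0,36,0]
After op 13 (push 20): stack=[0,20] mem=[14,0,36,0]
After op 14 (RCL M2): stack=[0,20,36] mem=[14,0,36,0]
After op 15 (+): stack=[0,56] mem=[14,0,36,0]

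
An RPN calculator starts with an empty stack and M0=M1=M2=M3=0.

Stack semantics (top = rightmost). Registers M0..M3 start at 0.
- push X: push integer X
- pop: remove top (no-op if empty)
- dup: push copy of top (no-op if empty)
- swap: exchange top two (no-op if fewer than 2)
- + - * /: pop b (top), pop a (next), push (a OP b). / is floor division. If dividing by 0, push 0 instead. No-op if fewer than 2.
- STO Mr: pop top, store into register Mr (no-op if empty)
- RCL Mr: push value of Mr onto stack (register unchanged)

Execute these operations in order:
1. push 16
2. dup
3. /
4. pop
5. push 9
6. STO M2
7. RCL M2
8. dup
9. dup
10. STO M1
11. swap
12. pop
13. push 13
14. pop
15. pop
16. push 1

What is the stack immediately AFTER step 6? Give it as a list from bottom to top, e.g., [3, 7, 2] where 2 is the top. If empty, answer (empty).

After op 1 (push 16): stack=[16] mem=[0,0,0,0]
After op 2 (dup): stack=[16,16] mem=[0,0,0,0]
After op 3 (/): stack=[1] mem=[0,0,0,0]
After op 4 (pop): stack=[empty] mem=[0,0,0,0]
After op 5 (push 9): stack=[9] mem=[0,0,0,0]
After op 6 (STO M2): stack=[empty] mem=[0,0,9,0]

(empty)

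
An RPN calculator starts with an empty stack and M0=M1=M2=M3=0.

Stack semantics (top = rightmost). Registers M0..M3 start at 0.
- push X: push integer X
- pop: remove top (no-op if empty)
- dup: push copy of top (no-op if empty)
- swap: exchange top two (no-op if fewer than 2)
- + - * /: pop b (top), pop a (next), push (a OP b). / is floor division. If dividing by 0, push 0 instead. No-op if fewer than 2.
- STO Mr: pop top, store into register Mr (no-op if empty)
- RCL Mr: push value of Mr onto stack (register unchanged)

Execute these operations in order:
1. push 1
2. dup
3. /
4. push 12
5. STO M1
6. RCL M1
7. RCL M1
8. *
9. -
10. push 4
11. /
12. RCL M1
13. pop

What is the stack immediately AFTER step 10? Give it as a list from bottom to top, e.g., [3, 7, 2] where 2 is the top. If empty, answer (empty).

After op 1 (push 1): stack=[1] mem=[0,0,0,0]
After op 2 (dup): stack=[1,1] mem=[0,0,0,0]
After op 3 (/): stack=[1] mem=[0,0,0,0]
After op 4 (push 12): stack=[1,12] mem=[0,0,0,0]
After op 5 (STO M1): stack=[1] mem=[0,12,0,0]
After op 6 (RCL M1): stack=[1,12] mem=[0,12,0,0]
After op 7 (RCL M1): stack=[1,12,12] mem=[0,12,0,0]
After op 8 (*): stack=[1,144] mem=[0,12,0,0]
After op 9 (-): stack=[-143] mem=[0,12,0,0]
After op 10 (push 4): stack=[-143,4] mem=[0,12,0,0]

[-143, 4]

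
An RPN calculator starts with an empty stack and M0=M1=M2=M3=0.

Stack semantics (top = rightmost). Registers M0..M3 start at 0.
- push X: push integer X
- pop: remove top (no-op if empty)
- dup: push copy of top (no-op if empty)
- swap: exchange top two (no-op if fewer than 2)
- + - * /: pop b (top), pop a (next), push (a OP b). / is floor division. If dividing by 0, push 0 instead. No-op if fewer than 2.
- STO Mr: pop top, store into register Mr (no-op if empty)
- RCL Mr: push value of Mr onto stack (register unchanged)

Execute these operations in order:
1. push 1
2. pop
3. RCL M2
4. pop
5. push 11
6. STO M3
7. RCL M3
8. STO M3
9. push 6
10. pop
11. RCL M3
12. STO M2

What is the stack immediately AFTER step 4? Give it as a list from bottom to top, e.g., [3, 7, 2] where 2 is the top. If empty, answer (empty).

After op 1 (push 1): stack=[1] mem=[0,0,0,0]
After op 2 (pop): stack=[empty] mem=[0,0,0,0]
After op 3 (RCL M2): stack=[0] mem=[0,0,0,0]
After op 4 (pop): stack=[empty] mem=[0,0,0,0]

(empty)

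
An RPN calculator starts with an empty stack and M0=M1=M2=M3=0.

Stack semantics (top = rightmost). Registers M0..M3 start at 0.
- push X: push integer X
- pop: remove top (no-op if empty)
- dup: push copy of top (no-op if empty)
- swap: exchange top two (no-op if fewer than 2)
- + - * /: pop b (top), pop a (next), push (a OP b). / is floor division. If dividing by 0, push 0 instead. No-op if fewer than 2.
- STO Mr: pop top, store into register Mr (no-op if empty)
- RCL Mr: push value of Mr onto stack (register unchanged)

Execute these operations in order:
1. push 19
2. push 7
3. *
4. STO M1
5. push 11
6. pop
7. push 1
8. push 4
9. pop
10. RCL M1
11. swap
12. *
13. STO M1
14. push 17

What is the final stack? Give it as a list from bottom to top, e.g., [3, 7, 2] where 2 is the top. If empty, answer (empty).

After op 1 (push 19): stack=[19] mem=[0,0,0,0]
After op 2 (push 7): stack=[19,7] mem=[0,0,0,0]
After op 3 (*): stack=[133] mem=[0,0,0,0]
After op 4 (STO M1): stack=[empty] mem=[0,133,0,0]
After op 5 (push 11): stack=[11] mem=[0,133,0,0]
After op 6 (pop): stack=[empty] mem=[0,133,0,0]
After op 7 (push 1): stack=[1] mem=[0,133,0,0]
After op 8 (push 4): stack=[1,4] mem=[0,133,0,0]
After op 9 (pop): stack=[1] mem=[0,133,0,0]
After op 10 (RCL M1): stack=[1,133] mem=[0,133,0,0]
After op 11 (swap): stack=[133,1] mem=[0,133,0,0]
After op 12 (*): stack=[133] mem=[0,133,0,0]
After op 13 (STO M1): stack=[empty] mem=[0,133,0,0]
After op 14 (push 17): stack=[17] mem=[0,133,0,0]

Answer: [17]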